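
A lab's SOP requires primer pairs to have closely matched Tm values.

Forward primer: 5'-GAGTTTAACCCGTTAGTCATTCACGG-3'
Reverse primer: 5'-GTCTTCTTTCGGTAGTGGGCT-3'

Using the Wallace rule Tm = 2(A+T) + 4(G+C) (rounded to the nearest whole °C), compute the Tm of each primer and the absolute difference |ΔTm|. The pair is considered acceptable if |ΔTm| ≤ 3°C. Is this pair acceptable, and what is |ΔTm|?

|ΔTm| = 12°C; the pair is not acceptable.

Forward: A=6 T=8 G=6 C=6 → Tm = 2·14 + 4·12 = 76°C.
Reverse: A=1 T=9 G=7 C=4 → Tm = 2·10 + 4·11 = 64°C.
|ΔTm| = |76 − 64| = 12°C, > 3°C.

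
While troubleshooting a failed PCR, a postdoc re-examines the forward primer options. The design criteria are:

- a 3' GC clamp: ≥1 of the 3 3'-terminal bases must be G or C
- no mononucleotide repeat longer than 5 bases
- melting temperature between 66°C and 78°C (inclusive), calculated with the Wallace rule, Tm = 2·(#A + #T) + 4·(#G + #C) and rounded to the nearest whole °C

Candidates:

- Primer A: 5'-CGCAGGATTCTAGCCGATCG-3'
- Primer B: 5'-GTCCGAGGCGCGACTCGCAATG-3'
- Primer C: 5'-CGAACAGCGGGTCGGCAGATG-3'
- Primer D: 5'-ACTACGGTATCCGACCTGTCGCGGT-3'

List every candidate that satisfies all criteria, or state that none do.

Primer B and Primer C.

Primer A (20 nt, A=4 T=4 G=6 C=6): 3' end TCG has 2 G/C ✓; longest run = 2 ✓; Tm = 2·8 + 4·12 = 64°C, outside 66–78°C ✗ — fails.
Primer B (22 nt, A=4 T=3 G=8 C=7): 3' end ATG has 1 G/C ✓; longest run = 2 ✓; Tm = 2·7 + 4·15 = 74°C ✓ — passes.
Primer C (21 nt, A=5 T=2 G=9 C=5): 3' end ATG has 1 G/C ✓; longest run = 3 ✓; Tm = 2·7 + 4·14 = 70°C ✓ — passes.
Primer D (25 nt, A=4 T=6 G=7 C=8): 3' end GGT has 2 G/C ✓; longest run = 2 ✓; Tm = 2·10 + 4·15 = 80°C, outside 66–78°C ✗ — fails.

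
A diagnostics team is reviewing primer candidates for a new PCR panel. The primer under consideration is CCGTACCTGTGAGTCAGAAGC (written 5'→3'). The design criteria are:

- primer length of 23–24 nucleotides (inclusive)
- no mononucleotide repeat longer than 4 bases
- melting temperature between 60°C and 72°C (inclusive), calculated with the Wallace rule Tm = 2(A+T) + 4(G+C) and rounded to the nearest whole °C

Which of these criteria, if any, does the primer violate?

Base counts: A=5, T=4, G=6, C=6 (length 21).
length: length 21, outside 23–24 ✗
homopolymer run: longest run = 2 ✓
Tm: Tm = 2·9 + 4·12 = 66°C ✓

Fails: length.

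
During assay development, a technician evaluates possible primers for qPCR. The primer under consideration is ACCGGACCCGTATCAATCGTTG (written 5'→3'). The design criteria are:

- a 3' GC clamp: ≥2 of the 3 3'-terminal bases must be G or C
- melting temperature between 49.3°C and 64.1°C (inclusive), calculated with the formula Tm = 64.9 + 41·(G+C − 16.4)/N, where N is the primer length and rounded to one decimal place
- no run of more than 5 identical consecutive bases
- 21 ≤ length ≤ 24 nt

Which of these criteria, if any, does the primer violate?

Base counts: A=5, T=5, G=5, C=7 (length 22).
GC clamp: 3' end TTG has 1 G/C, need ≥2 ✗
Tm: Tm = 64.9 + 41·(12 − 16.4)/22 = 56.7°C ✓
homopolymer run: longest run = 3 ✓
length: length 22 ✓

Fails: GC clamp.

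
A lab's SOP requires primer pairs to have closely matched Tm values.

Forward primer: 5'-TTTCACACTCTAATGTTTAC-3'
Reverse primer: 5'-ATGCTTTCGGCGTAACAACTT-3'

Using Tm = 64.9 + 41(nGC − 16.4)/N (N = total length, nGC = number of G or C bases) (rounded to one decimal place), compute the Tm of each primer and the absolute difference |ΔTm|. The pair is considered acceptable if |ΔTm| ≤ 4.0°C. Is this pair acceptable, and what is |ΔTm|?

|ΔTm| = 6.9°C; the pair is not acceptable.

Forward: G+C = 6, N = 20 → Tm = 64.9 + 41·(6 − 16.4)/20 = 43.6°C.
Reverse: G+C = 9, N = 21 → Tm = 64.9 + 41·(9 − 16.4)/21 = 50.5°C.
|ΔTm| = |43.6 − 50.5| = 6.9°C, > 4.0°C.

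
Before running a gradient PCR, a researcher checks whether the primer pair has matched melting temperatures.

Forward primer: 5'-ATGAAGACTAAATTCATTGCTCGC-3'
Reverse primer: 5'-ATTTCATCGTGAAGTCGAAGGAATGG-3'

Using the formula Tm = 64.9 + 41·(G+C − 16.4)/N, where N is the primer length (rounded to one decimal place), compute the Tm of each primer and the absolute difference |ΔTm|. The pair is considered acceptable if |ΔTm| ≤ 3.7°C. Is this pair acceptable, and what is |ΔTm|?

Forward: G+C = 9, N = 24 → Tm = 64.9 + 41·(9 − 16.4)/24 = 52.3°C.
Reverse: G+C = 11, N = 26 → Tm = 64.9 + 41·(11 − 16.4)/26 = 56.4°C.
|ΔTm| = |52.3 − 56.4| = 4.1°C, > 3.7°C.

|ΔTm| = 4.1°C; the pair is not acceptable.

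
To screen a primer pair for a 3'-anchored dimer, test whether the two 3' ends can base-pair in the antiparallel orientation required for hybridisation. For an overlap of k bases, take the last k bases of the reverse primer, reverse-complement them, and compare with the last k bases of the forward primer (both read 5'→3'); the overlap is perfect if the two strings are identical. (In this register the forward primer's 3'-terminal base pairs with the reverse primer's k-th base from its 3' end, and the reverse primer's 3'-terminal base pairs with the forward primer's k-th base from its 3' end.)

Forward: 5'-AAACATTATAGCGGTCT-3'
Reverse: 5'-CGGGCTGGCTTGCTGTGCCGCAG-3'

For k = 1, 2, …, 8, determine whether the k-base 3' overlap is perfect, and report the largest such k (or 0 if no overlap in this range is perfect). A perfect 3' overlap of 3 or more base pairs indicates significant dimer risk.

Longest perfect overlap: 2 complementary base pairs; below the dimer-risk threshold (threshold 3).

Last 8 bases (5'→3') — forward …AGCGGTCT, reverse …TGCCGCAG.
Reverse complement of the reverse primer's last 8 bases: CTGCGGCA; its first k bases are the reverse complement of the reverse primer's last k bases, so a perfect k-base overlap needs the forward primer's last k bases to equal them.
Comparing (forward last k vs required): k=1: T vs C ✗; k=2: CT vs CT ✓; k=3: TCT vs CTG ✗; k=4: GTCT vs CTGC ✗; k=5: GGTCT vs CTGCG ✗; k=6: CGGTCT vs CTGCGG ✗; k=7: GCGGTCT vs CTGCGGC ✗; k=8: AGCGGTCT vs CTGCGGCA ✗.
Only k = 2 is perfect, so the longest perfect 3' overlap is 2.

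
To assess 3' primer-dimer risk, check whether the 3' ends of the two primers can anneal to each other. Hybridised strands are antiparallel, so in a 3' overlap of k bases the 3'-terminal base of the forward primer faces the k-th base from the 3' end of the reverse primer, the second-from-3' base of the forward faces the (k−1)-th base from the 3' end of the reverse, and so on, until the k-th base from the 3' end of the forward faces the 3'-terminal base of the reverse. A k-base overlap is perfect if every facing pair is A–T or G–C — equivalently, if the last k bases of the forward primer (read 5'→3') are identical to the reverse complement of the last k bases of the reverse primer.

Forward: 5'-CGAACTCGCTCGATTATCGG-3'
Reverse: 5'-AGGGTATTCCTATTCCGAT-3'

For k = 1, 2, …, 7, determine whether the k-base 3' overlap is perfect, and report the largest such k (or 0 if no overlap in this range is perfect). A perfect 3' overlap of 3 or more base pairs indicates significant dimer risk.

Longest perfect overlap: 5 complementary base pairs; significant dimer risk (threshold 3).

Last 7 bases (5'→3') — forward …TTATCGG, reverse …TTCCGAT.
Reverse complement of the reverse primer's last 7 bases: ATCGGAA; its first k bases are the reverse complement of the reverse primer's last k bases, so a perfect k-base overlap needs the forward primer's last k bases to equal them.
Comparing (forward last k vs required): k=1: G vs A ✗; k=2: GG vs AT ✗; k=3: CGG vs ATC ✗; k=4: TCGG vs ATCG ✗; k=5: ATCGG vs ATCGG ✓; k=6: TATCGG vs ATCGGA ✗; k=7: TTATCGG vs ATCGGAA ✗.
Only k = 5 is perfect, so the longest perfect 3' overlap is 5.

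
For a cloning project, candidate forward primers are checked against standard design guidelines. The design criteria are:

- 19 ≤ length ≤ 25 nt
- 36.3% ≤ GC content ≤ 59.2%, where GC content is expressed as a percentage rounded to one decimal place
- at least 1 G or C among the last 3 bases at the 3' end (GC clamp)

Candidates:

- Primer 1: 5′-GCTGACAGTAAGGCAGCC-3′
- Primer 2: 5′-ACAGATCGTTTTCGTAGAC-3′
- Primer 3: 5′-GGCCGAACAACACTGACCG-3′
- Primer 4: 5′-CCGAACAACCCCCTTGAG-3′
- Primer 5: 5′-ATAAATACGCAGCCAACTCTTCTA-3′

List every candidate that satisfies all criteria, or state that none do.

Primer 1 (18 nt, A=5 T=2 G=6 C=5): length 18, outside 19–25 ✗; GC 11/18 = 61.1%, outside 36.3–59.2% ✗; 3' end GCC has 3 G/C ✓ — fails.
Primer 2 (19 nt, A=5 T=6 G=4 C=4): length 19 ✓; GC 8/19 = 42.1% ✓; 3' end GAC has 2 G/C ✓ — passes.
Primer 3 (19 nt, A=6 T=1 G=5 C=7): length 19 ✓; GC 12/19 = 63.2%, outside 36.3–59.2% ✗; 3' end CCG has 3 G/C ✓ — fails.
Primer 4 (18 nt, A=5 T=2 G=3 C=8): length 18, outside 19–25 ✗; GC 11/18 = 61.1%, outside 36.3–59.2% ✗; 3' end GAG has 2 G/C ✓ — fails.
Primer 5 (24 nt, A=9 T=6 G=2 C=7): length 24 ✓; GC 9/24 = 37.5% ✓; 3' end CTA has 1 G/C ✓ — passes.

Primer 2 and Primer 5.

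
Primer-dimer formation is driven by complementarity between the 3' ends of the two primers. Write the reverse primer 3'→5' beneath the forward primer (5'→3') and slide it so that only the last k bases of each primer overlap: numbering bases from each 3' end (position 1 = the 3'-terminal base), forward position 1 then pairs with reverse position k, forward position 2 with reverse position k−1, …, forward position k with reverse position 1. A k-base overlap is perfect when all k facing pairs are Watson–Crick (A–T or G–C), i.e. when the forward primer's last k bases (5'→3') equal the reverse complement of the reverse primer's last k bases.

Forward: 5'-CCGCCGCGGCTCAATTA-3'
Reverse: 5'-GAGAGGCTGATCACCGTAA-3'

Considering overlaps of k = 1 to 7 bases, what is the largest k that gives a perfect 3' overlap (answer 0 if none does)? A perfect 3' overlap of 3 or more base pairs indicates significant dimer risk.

Last 7 bases (5'→3') — forward …TCAATTA, reverse …ACCGTAA.
Reverse complement of the reverse primer's last 7 bases: TTACGGT; its first k bases are the reverse complement of the reverse primer's last k bases, so a perfect k-base overlap needs the forward primer's last k bases to equal them.
Comparing (forward last k vs required): k=1: A vs T ✗; k=2: TA vs TT ✗; k=3: TTA vs TTA ✓; k=4: ATTA vs TTAC ✗; k=5: AATTA vs TTACG ✗; k=6: CAATTA vs TTACGG ✗; k=7: TCAATTA vs TTACGGT ✗.
Only k = 3 is perfect, so the longest perfect 3' overlap is 3.

Longest perfect overlap: 3 complementary base pairs; significant dimer risk (threshold 3).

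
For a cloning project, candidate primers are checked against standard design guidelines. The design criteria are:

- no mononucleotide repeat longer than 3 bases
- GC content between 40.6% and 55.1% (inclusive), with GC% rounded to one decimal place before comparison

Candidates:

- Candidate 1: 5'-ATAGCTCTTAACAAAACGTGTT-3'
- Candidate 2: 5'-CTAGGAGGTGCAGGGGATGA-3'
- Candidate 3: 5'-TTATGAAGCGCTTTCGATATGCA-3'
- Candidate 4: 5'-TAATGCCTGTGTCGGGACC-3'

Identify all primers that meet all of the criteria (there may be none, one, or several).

None of the candidates satisfy all criteria.

Candidate 1 (22 nt, A=8 T=7 G=3 C=4): longest run = 4, exceeds 3 ✗; GC 7/22 = 31.8%, outside 40.6–55.1% ✗ — fails.
Candidate 2 (20 nt, A=5 T=3 G=10 C=2): longest run = 4, exceeds 3 ✗; GC 12/20 = 60.0%, outside 40.6–55.1% ✗ — fails.
Candidate 3 (23 nt, A=6 T=8 G=5 C=4): longest run = 3 ✓; GC 9/23 = 39.1%, outside 40.6–55.1% ✗ — fails.
Candidate 4 (19 nt, A=3 T=5 G=6 C=5): longest run = 3 ✓; GC 11/19 = 57.9%, outside 40.6–55.1% ✗ — fails.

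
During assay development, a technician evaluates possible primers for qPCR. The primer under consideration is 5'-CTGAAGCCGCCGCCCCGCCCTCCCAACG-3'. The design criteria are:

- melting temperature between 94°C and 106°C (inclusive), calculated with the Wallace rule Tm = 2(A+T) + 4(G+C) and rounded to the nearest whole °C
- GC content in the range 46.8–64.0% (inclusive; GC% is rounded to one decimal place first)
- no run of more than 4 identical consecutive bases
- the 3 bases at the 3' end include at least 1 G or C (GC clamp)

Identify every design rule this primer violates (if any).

Fails: GC content.

Base counts: A=4, T=2, G=6, C=16 (length 28).
Tm: Tm = 2·6 + 4·22 = 100°C ✓
GC content: GC 22/28 = 78.6%, outside 46.8–64.0% ✗
homopolymer run: longest run = 4 ✓
GC clamp: 3' end ACG has 2 G/C ✓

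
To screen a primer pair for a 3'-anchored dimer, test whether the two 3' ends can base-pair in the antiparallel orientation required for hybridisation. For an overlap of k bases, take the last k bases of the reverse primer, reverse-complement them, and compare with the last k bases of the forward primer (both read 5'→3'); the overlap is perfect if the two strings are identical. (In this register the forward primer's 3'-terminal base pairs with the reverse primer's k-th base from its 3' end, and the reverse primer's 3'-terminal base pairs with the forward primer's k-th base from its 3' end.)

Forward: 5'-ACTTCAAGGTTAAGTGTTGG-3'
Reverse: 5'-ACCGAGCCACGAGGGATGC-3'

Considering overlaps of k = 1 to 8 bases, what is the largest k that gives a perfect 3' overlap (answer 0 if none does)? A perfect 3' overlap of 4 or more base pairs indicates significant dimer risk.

Longest perfect overlap: 1 complementary base pair; below the dimer-risk threshold (threshold 4).

Last 8 bases (5'→3') — forward …AGTGTTGG, reverse …AGGGATGC.
Reverse complement of the reverse primer's last 8 bases: GCATCCCT; its first k bases are the reverse complement of the reverse primer's last k bases, so a perfect k-base overlap needs the forward primer's last k bases to equal them.
Comparing (forward last k vs required): k=1: G vs G ✓; k=2: GG vs GC ✗; k=3: TGG vs GCA ✗; k=4: TTGG vs GCAT ✗; k=5: GTTGG vs GCATC ✗; k=6: TGTTGG vs GCATCC ✗; k=7: GTGTTGG vs GCATCCC ✗; k=8: AGTGTTGG vs GCATCCCT ✗.
Only k = 1 is perfect, so the longest perfect 3' overlap is 1.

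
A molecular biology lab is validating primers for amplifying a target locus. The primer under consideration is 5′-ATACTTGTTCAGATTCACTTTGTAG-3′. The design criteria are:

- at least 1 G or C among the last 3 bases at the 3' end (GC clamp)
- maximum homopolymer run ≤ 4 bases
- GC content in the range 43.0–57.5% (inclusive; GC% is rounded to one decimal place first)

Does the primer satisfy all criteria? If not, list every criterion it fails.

Fails: GC content.

Base counts: A=6, T=11, G=4, C=4 (length 25).
GC clamp: 3' end TAG has 1 G/C ✓
homopolymer run: longest run = 3 ✓
GC content: GC 8/25 = 32.0%, outside 43.0–57.5% ✗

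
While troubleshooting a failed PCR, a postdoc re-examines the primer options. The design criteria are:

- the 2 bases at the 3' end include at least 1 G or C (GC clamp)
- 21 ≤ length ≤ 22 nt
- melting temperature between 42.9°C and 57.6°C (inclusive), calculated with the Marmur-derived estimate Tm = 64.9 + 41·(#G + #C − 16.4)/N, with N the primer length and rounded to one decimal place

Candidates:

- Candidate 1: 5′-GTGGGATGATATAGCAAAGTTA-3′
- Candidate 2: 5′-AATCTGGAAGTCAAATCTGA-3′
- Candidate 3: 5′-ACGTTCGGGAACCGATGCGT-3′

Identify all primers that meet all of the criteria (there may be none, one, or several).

None of the candidates satisfy all criteria.

Candidate 1 (22 nt, A=8 T=6 G=7 C=1): 3' end TA has 0 G/C, need ≥1 ✗; length 22 ✓; Tm = 64.9 + 41·(8 − 16.4)/22 = 49.2°C ✓ — fails.
Candidate 2 (20 nt, A=8 T=5 G=4 C=3): 3' end GA has 1 G/C ✓; length 20, outside 21–22 ✗; Tm = 64.9 + 41·(7 − 16.4)/20 = 45.6°C ✓ — fails.
Candidate 3 (20 nt, A=4 T=4 G=7 C=5): 3' end GT has 1 G/C ✓; length 20, outside 21–22 ✗; Tm = 64.9 + 41·(12 − 16.4)/20 = 55.9°C ✓ — fails.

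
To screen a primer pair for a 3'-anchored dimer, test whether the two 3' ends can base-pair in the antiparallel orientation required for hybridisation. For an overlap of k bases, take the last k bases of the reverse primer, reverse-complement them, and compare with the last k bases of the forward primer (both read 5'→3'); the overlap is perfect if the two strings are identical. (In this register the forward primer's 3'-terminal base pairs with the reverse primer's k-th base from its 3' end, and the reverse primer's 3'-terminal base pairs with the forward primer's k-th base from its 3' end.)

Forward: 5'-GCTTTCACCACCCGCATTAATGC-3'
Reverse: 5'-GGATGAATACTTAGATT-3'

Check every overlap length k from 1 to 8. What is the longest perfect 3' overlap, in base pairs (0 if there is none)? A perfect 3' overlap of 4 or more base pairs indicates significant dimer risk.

Last 8 bases (5'→3') — forward …ATTAATGC, reverse …CTTAGATT.
Reverse complement of the reverse primer's last 8 bases: AATCTAAG; its first k bases are the reverse complement of the reverse primer's last k bases, so a perfect k-base overlap needs the forward primer's last k bases to equal them.
Comparing (forward last k vs required): k=1: C vs A ✗; k=2: GC vs AA ✗; k=3: TGC vs AAT ✗; k=4: ATGC vs AATC ✗; k=5: AATGC vs AATCT ✗; k=6: TAATGC vs AATCTA ✗; k=7: TTAATGC vs AATCTAA ✗; k=8: ATTAATGC vs AATCTAAG ✗.
No overlap length from 1 to 8 is perfect, so the longest perfect 3' overlap is 0.

Longest perfect overlap: 0 complementary base pairs; below the dimer-risk threshold (threshold 4).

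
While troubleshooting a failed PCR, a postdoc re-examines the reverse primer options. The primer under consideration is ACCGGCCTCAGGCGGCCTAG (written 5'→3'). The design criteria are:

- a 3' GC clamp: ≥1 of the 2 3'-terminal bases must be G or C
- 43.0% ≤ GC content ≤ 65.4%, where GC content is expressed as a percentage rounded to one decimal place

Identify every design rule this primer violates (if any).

Base counts: A=3, T=2, G=7, C=8 (length 20).
GC clamp: 3' end AG has 1 G/C ✓
GC content: GC 15/20 = 75.0%, outside 43.0–65.4% ✗

Fails: GC content.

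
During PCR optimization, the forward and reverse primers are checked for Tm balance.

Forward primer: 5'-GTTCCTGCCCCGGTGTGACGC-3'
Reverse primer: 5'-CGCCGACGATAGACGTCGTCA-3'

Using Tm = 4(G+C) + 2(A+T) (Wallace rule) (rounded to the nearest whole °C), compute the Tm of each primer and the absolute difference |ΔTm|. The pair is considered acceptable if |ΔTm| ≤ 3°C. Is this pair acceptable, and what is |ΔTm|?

|ΔTm| = 4°C; the pair is not acceptable.

Forward: A=1 T=5 G=7 C=8 → Tm = 2·6 + 4·15 = 72°C.
Reverse: A=5 T=3 G=6 C=7 → Tm = 2·8 + 4·13 = 68°C.
|ΔTm| = |72 − 68| = 4°C, > 3°C.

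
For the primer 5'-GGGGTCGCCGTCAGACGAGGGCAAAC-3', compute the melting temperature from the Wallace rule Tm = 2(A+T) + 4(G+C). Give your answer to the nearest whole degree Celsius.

88°C

Base counts: A=6, T=2, G=11, C=7 (length 26).
Tm = 2·(6+2) + 4·(11+7) = 2·8 + 4·18 = 16 + 72 = 88°C.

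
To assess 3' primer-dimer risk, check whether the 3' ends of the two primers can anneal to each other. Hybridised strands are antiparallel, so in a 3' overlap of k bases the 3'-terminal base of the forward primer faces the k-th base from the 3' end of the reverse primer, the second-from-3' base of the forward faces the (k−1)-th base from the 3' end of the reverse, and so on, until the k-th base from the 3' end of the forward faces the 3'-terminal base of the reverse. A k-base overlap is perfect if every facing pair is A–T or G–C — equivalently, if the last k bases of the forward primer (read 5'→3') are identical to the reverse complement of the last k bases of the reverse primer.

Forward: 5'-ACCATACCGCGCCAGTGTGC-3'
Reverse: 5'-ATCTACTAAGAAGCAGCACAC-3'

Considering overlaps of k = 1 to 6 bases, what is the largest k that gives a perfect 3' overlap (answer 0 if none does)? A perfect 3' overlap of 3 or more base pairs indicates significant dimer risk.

Longest perfect overlap: 6 complementary base pairs; significant dimer risk (threshold 3).

Last 6 bases (5'→3') — forward …GTGTGC, reverse …GCACAC.
Reverse complement of the reverse primer's last 6 bases: GTGTGC; its first k bases are the reverse complement of the reverse primer's last k bases, so a perfect k-base overlap needs the forward primer's last k bases to equal them.
Comparing (forward last k vs required): k=1: C vs G ✗; k=2: GC vs GT ✗; k=3: TGC vs GTG ✗; k=4: GTGC vs GTGT ✗; k=5: TGTGC vs GTGTG ✗; k=6: GTGTGC vs GTGTGC ✓.
Only k = 6 is perfect, so the longest perfect 3' overlap is 6.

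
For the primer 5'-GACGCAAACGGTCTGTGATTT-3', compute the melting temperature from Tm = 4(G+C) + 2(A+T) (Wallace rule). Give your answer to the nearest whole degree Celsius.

Base counts: A=5, T=6, G=6, C=4 (length 21).
Tm = 2·(5+6) + 4·(6+4) = 2·11 + 4·10 = 22 + 40 = 62°C.

62°C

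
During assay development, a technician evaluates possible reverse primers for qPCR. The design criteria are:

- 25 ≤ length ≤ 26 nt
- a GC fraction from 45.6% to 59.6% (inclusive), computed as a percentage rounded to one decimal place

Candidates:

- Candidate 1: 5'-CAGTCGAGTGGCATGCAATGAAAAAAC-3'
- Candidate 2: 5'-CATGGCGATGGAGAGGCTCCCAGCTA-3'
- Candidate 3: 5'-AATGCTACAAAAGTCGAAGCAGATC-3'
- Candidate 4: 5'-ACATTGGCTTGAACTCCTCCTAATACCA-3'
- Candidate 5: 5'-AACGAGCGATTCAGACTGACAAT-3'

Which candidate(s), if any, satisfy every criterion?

Candidate 1 (27 nt, A=11 T=4 G=7 C=5): length 27, outside 25–26 ✗; GC 12/27 = 44.4%, outside 45.6–59.6% ✗ — fails.
Candidate 2 (26 nt, A=6 T=4 G=9 C=7): length 26 ✓; GC 16/26 = 61.5%, outside 45.6–59.6% ✗ — fails.
Candidate 3 (25 nt, A=11 T=4 G=5 C=5): length 25 ✓; GC 10/25 = 40.0%, outside 45.6–59.6% ✗ — fails.
Candidate 4 (28 nt, A=8 T=8 G=3 C=9): length 28, outside 25–26 ✗; GC 12/28 = 42.9%, outside 45.6–59.6% ✗ — fails.
Candidate 5 (23 nt, A=9 T=4 G=5 C=5): length 23, outside 25–26 ✗; GC 10/23 = 43.5%, outside 45.6–59.6% ✗ — fails.

None of the candidates satisfy all criteria.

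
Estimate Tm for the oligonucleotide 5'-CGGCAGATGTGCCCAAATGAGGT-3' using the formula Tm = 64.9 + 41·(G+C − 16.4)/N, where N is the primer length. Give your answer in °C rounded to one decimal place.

Base counts: A=6, T=4, G=8, C=5; G+C = 13, N = 23.
Tm = 64.9 + 41·(13 − 16.4)/23 = 64.9 + -139.40/23 = 58.8°C.

58.8°C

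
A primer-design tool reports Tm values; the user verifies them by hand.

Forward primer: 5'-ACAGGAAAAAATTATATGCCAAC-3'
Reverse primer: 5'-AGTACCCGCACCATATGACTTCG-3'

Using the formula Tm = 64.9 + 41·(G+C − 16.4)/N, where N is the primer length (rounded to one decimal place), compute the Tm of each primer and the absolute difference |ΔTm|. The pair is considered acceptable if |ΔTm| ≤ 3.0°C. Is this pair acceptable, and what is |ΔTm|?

|ΔTm| = 9.0°C; the pair is not acceptable.

Forward: G+C = 7, N = 23 → Tm = 64.9 + 41·(7 − 16.4)/23 = 48.1°C.
Reverse: G+C = 12, N = 23 → Tm = 64.9 + 41·(12 − 16.4)/23 = 57.1°C.
|ΔTm| = |48.1 − 57.1| = 9.0°C, > 3.0°C.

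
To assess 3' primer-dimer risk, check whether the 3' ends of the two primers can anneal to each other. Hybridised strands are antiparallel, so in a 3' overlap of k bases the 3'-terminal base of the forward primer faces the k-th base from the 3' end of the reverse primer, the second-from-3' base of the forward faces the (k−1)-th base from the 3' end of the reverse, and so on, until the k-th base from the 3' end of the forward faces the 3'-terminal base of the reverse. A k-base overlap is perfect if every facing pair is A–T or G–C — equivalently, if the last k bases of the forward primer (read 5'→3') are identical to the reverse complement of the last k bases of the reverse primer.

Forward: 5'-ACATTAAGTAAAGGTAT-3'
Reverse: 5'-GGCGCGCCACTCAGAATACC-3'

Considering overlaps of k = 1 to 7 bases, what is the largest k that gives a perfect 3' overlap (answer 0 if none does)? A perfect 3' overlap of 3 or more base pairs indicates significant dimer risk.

Last 7 bases (5'→3') — forward …AAGGTAT, reverse …GAATACC.
Reverse complement of the reverse primer's last 7 bases: GGTATTC; its first k bases are the reverse complement of the reverse primer's last k bases, so a perfect k-base overlap needs the forward primer's last k bases to equal them.
Comparing (forward last k vs required): k=1: T vs G ✗; k=2: AT vs GG ✗; k=3: TAT vs GGT ✗; k=4: GTAT vs GGTA ✗; k=5: GGTAT vs GGTAT ✓; k=6: AGGTAT vs GGTATT ✗; k=7: AAGGTAT vs GGTATTC ✗.
Only k = 5 is perfect, so the longest perfect 3' overlap is 5.

Longest perfect overlap: 5 complementary base pairs; significant dimer risk (threshold 3).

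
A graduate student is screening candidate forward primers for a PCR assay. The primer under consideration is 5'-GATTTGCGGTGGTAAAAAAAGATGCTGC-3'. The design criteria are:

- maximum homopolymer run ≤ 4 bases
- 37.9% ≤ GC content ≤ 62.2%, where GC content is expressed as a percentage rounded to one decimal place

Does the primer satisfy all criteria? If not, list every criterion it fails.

Fails: homopolymer run.

Base counts: A=9, T=7, G=9, C=3 (length 28).
homopolymer run: longest run = 7, exceeds 4 ✗
GC content: GC 12/28 = 42.9% ✓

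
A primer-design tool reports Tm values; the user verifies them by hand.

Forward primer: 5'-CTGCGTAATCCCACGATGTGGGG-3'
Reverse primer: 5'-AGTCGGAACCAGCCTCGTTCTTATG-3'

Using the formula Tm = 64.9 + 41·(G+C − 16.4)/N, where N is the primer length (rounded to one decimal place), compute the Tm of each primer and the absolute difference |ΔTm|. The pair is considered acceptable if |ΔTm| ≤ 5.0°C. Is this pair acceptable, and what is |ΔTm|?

|ΔTm| = 1.3°C; the pair is acceptable.

Forward: G+C = 14, N = 23 → Tm = 64.9 + 41·(14 − 16.4)/23 = 60.6°C.
Reverse: G+C = 13, N = 25 → Tm = 64.9 + 41·(13 − 16.4)/25 = 59.3°C.
|ΔTm| = |60.6 − 59.3| = 1.3°C, ≤ 5.0°C.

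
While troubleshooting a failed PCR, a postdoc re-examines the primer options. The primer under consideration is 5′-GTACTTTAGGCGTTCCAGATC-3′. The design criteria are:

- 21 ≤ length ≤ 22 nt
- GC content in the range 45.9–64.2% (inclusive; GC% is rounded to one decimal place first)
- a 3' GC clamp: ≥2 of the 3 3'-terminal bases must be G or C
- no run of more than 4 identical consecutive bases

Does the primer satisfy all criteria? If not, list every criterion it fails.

Fails: GC clamp.

Base counts: A=4, T=7, G=5, C=5 (length 21).
length: length 21 ✓
GC content: GC 10/21 = 47.6% ✓
GC clamp: 3' end ATC has 1 G/C, need ≥2 ✗
homopolymer run: longest run = 3 ✓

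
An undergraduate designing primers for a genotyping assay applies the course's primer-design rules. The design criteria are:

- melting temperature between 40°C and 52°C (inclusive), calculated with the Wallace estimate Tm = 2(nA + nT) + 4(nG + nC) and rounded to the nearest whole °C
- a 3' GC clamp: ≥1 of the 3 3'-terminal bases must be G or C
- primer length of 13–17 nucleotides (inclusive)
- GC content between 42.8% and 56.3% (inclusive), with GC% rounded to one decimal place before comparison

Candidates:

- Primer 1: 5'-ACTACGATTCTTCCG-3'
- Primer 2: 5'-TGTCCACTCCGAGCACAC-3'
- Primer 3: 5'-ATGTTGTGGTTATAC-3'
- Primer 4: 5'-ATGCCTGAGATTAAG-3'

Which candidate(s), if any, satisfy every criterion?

Primer 1 (15 nt, A=3 T=5 G=2 C=5): Tm = 2·8 + 4·7 = 44°C ✓; 3' end CCG has 3 G/C ✓; length 15 ✓; GC 7/15 = 46.7% ✓ — passes.
Primer 2 (18 nt, A=4 T=3 G=3 C=8): Tm = 2·7 + 4·11 = 58°C, outside 40–52°C ✗; 3' end CAC has 2 G/C ✓; length 18, outside 13–17 ✗; GC 11/18 = 61.1%, outside 42.8–56.3% ✗ — fails.
Primer 3 (15 nt, A=3 T=7 G=4 C=1): Tm = 2·10 + 4·5 = 40°C ✓; 3' end TAC has 1 G/C ✓; length 15 ✓; GC 5/15 = 33.3%, outside 42.8–56.3% ✗ — fails.
Primer 4 (15 nt, A=5 T=4 G=4 C=2): Tm = 2·9 + 4·6 = 42°C ✓; 3' end AAG has 1 G/C ✓; length 15 ✓; GC 6/15 = 40.0%, outside 42.8–56.3% ✗ — fails.

Primer 1 only.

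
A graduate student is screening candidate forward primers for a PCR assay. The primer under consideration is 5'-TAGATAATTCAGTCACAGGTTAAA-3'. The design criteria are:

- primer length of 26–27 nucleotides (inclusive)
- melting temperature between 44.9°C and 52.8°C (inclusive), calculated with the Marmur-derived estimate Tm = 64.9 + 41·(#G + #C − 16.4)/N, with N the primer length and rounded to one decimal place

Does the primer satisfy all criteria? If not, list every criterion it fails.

Fails: length.

Base counts: A=10, T=7, G=4, C=3 (length 24).
length: length 24, outside 26–27 ✗
Tm: Tm = 64.9 + 41·(7 − 16.4)/24 = 48.8°C ✓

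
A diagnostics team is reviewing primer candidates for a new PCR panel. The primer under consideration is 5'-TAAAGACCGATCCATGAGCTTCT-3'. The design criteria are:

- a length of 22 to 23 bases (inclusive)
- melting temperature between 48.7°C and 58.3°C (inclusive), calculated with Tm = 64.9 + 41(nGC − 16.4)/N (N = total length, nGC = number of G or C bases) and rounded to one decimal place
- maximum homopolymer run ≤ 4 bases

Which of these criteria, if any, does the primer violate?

Meets all criteria.

Base counts: A=7, T=6, G=4, C=6 (length 23).
length: length 23 ✓
Tm: Tm = 64.9 + 41·(10 − 16.4)/23 = 53.5°C ✓
homopolymer run: longest run = 3 ✓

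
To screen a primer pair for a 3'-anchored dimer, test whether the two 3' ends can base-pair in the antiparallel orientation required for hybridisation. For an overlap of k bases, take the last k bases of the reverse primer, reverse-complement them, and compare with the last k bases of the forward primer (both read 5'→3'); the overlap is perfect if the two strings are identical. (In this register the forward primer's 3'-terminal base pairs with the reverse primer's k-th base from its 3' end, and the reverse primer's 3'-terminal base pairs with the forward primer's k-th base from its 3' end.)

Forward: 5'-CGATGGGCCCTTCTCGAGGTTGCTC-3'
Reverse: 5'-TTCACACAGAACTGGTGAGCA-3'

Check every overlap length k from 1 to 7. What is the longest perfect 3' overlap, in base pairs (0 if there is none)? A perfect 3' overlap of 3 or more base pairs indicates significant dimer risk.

Longest perfect overlap: 5 complementary base pairs; significant dimer risk (threshold 3).

Last 7 bases (5'→3') — forward …GTTGCTC, reverse …GTGAGCA.
Reverse complement of the reverse primer's last 7 bases: TGCTCAC; its first k bases are the reverse complement of the reverse primer's last k bases, so a perfect k-base overlap needs the forward primer's last k bases to equal them.
Comparing (forward last k vs required): k=1: C vs T ✗; k=2: TC vs TG ✗; k=3: CTC vs TGC ✗; k=4: GCTC vs TGCT ✗; k=5: TGCTC vs TGCTC ✓; k=6: TTGCTC vs TGCTCA ✗; k=7: GTTGCTC vs TGCTCAC ✗.
Only k = 5 is perfect, so the longest perfect 3' overlap is 5.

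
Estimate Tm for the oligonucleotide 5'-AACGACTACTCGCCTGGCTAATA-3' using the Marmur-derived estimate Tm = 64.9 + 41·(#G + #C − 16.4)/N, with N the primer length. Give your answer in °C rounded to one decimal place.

55.3°C

Base counts: A=7, T=5, G=4, C=7; G+C = 11, N = 23.
Tm = 64.9 + 41·(11 − 16.4)/23 = 64.9 + -221.40/23 = 55.3°C.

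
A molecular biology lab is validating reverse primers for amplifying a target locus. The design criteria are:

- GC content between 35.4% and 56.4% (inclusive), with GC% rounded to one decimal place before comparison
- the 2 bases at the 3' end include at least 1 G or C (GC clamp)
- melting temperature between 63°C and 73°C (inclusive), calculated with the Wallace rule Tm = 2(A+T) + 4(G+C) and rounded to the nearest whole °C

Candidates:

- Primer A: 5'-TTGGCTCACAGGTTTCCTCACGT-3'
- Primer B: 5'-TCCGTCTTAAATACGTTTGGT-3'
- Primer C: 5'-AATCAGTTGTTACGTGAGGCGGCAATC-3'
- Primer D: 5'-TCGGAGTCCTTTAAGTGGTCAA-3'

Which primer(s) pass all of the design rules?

Primer A (23 nt, A=3 T=8 G=5 C=7): GC 12/23 = 52.2% ✓; 3' end GT has 1 G/C ✓; Tm = 2·11 + 4·12 = 70°C ✓ — passes.
Primer B (21 nt, A=4 T=9 G=4 C=4): GC 8/21 = 38.1% ✓; 3' end GT has 1 G/C ✓; Tm = 2·13 + 4·8 = 58°C, outside 63–73°C ✗ — fails.
Primer C (27 nt, A=7 T=7 G=8 C=5): GC 13/27 = 48.1% ✓; 3' end TC has 1 G/C ✓; Tm = 2·14 + 4·13 = 80°C, outside 63–73°C ✗ — fails.
Primer D (22 nt, A=5 T=7 G=6 C=4): GC 10/22 = 45.5% ✓; 3' end AA has 0 G/C, need ≥1 ✗; Tm = 2·12 + 4·10 = 64°C ✓ — fails.

Primer A only.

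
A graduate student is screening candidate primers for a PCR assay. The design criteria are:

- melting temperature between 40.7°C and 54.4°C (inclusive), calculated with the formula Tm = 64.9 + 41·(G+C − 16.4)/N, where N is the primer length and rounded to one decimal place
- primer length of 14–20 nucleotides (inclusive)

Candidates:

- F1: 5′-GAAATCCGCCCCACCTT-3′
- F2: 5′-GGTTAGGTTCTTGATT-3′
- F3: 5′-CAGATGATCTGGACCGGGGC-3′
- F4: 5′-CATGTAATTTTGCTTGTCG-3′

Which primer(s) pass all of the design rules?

F1 and F4.

F1 (17 nt, A=4 T=3 G=2 C=8): Tm = 64.9 + 41·(10 − 16.4)/17 = 49.5°C ✓; length 17 ✓ — passes.
F2 (16 nt, A=2 T=8 G=5 C=1): Tm = 64.9 + 41·(6 − 16.4)/16 = 38.3°C, outside 40.7–54.4°C ✗; length 16 ✓ — fails.
F3 (20 nt, A=4 T=3 G=8 C=5): Tm = 64.9 + 41·(13 − 16.4)/20 = 57.9°C, outside 40.7–54.4°C ✗; length 20 ✓ — fails.
F4 (19 nt, A=3 T=9 G=4 C=3): Tm = 64.9 + 41·(7 − 16.4)/19 = 44.6°C ✓; length 19 ✓ — passes.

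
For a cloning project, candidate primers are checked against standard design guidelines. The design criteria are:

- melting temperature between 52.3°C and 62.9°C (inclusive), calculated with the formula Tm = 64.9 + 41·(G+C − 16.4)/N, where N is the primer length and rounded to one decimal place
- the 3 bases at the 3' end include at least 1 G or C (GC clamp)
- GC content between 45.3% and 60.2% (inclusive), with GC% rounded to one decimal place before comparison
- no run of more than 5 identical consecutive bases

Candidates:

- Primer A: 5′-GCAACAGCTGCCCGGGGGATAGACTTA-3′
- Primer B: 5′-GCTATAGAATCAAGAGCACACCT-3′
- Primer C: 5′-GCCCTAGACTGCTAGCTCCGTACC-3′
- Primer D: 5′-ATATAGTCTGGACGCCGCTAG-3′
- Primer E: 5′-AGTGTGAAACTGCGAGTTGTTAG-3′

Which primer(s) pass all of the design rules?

Primer A (27 nt, A=7 T=4 G=9 C=7): Tm = 64.9 + 41·(16 − 16.4)/27 = 64.3°C, outside 52.3–62.9°C ✗; 3' end TTA has 0 G/C, need ≥1 ✗; GC 16/27 = 59.3% ✓; longest run = 5 ✓ — fails.
Primer B (23 nt, A=9 T=4 G=4 C=6): Tm = 64.9 + 41·(10 − 16.4)/23 = 53.5°C ✓; 3' end CCT has 2 G/C ✓; GC 10/23 = 43.5%, outside 45.3–60.2% ✗; longest run = 2 ✓ — fails.
Primer C (24 nt, A=4 T=5 G=5 C=10): Tm = 64.9 + 41·(15 − 16.4)/24 = 62.5°C ✓; 3' end ACC has 2 G/C ✓; GC 15/24 = 62.5%, outside 45.3–60.2% ✗; longest run = 3 ✓ — fails.
Primer D (21 nt, A=5 T=5 G=6 C=5): Tm = 64.9 + 41·(11 − 16.4)/21 = 54.4°C ✓; 3' end TAG has 1 G/C ✓; GC 11/21 = 52.4% ✓; longest run = 2 ✓ — passes.
Primer E (23 nt, A=6 T=7 G=8 C=2): Tm = 64.9 + 41·(10 − 16.4)/23 = 53.5°C ✓; 3' end TAG has 1 G/C ✓; GC 10/23 = 43.5%, outside 45.3–60.2% ✗; longest run = 3 ✓ — fails.

Primer D only.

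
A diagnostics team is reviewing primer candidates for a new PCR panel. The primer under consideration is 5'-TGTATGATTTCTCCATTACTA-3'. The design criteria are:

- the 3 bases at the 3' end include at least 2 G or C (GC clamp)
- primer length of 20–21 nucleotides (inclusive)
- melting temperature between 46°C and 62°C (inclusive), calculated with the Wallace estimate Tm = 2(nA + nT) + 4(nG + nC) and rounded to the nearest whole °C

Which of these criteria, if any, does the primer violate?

Fails: GC clamp.

Base counts: A=5, T=10, G=2, C=4 (length 21).
GC clamp: 3' end CTA has 1 G/C, need ≥2 ✗
length: length 21 ✓
Tm: Tm = 2·15 + 4·6 = 54°C ✓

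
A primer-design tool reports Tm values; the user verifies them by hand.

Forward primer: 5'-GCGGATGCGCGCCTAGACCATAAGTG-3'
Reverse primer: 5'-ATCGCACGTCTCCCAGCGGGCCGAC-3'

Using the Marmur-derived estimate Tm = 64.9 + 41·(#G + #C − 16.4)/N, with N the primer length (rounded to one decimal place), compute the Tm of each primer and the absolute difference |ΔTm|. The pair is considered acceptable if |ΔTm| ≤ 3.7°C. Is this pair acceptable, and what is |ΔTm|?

|ΔTm| = 3.2°C; the pair is acceptable.

Forward: G+C = 16, N = 26 → Tm = 64.9 + 41·(16 − 16.4)/26 = 64.3°C.
Reverse: G+C = 18, N = 25 → Tm = 64.9 + 41·(18 − 16.4)/25 = 67.5°C.
|ΔTm| = |64.3 − 67.5| = 3.2°C, ≤ 3.7°C.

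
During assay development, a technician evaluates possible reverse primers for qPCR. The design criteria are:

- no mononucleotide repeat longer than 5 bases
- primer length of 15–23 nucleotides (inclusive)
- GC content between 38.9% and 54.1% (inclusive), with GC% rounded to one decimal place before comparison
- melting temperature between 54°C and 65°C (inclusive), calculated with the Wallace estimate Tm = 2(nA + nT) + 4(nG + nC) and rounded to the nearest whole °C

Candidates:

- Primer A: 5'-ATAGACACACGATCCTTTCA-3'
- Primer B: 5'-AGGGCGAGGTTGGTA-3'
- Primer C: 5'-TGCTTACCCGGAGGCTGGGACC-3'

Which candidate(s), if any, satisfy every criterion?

Primer A (20 nt, A=7 T=5 G=2 C=6): longest run = 3 ✓; length 20 ✓; GC 8/20 = 40.0% ✓; Tm = 2·12 + 4·8 = 56°C ✓ — passes.
Primer B (15 nt, A=3 T=3 G=8 C=1): longest run = 3 ✓; length 15 ✓; GC 9/15 = 60.0%, outside 38.9–54.1% ✗; Tm = 2·6 + 4·9 = 48°C, outside 54–65°C ✗ — fails.
Primer C (22 nt, A=3 T=4 G=8 C=7): longest run = 3 ✓; length 22 ✓; GC 15/22 = 68.2%, outside 38.9–54.1% ✗; Tm = 2·7 + 4·15 = 74°C, outside 54–65°C ✗ — fails.

Primer A only.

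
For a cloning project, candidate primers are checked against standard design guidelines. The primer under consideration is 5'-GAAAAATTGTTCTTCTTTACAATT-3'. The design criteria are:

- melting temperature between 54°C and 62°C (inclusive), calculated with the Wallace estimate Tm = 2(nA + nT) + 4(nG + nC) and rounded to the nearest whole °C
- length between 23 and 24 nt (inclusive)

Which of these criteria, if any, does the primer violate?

Meets all criteria.

Base counts: A=8, T=11, G=2, C=3 (length 24).
Tm: Tm = 2·19 + 4·5 = 58°C ✓
length: length 24 ✓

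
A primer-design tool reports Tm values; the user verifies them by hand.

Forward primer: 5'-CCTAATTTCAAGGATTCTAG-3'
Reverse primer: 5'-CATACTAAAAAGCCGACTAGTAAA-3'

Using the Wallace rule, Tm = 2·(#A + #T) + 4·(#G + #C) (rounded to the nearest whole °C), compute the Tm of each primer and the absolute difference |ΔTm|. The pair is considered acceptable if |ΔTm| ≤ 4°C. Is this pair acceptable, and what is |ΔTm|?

Forward: A=6 T=7 G=3 C=4 → Tm = 2·13 + 4·7 = 54°C.
Reverse: A=12 T=4 G=3 C=5 → Tm = 2·16 + 4·8 = 64°C.
|ΔTm| = |54 − 64| = 10°C, > 4°C.

|ΔTm| = 10°C; the pair is not acceptable.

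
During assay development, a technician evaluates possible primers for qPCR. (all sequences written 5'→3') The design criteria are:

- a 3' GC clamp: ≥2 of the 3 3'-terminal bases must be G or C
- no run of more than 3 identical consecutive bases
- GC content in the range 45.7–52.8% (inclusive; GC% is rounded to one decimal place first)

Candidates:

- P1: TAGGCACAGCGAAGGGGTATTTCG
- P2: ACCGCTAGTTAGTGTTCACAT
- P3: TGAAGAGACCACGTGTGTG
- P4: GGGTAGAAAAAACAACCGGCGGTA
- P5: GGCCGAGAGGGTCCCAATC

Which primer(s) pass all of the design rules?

P1 (24 nt, A=6 T=5 G=9 C=4): 3' end TCG has 2 G/C ✓; longest run = 4, exceeds 3 ✗; GC 13/24 = 54.2%, outside 45.7–52.8% ✗ — fails.
P2 (21 nt, A=5 T=7 G=4 C=5): 3' end CAT has 1 G/C, need ≥2 ✗; longest run = 2 ✓; GC 9/21 = 42.9%, outside 45.7–52.8% ✗ — fails.
P3 (19 nt, A=5 T=4 G=7 C=3): 3' end GTG has 2 G/C ✓; longest run = 2 ✓; GC 10/19 = 52.6% ✓ — passes.
P4 (24 nt, A=10 T=2 G=8 C=4): 3' end GTA has 1 G/C, need ≥2 ✗; longest run = 6, exceeds 3 ✗; GC 12/24 = 50.0% ✓ — fails.
P5 (19 nt, A=4 T=2 G=7 C=6): 3' end ATC has 1 G/C, need ≥2 ✗; longest run = 3 ✓; GC 13/19 = 68.4%, outside 45.7–52.8% ✗ — fails.

P3 only.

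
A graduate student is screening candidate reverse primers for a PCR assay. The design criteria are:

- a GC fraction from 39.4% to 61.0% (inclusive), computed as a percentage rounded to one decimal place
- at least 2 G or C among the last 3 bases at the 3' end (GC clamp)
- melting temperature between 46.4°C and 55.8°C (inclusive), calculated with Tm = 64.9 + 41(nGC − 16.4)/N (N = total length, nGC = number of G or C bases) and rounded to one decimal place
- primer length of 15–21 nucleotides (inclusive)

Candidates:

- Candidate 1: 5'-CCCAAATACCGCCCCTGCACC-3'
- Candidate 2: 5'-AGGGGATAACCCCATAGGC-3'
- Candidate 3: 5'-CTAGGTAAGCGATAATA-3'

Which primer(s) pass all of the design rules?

Candidate 1 (21 nt, A=5 T=2 G=2 C=12): GC 14/21 = 66.7%, outside 39.4–61.0% ✗; 3' end ACC has 2 G/C ✓; Tm = 64.9 + 41·(14 − 16.4)/21 = 60.2°C, outside 46.4–55.8°C ✗; length 21 ✓ — fails.
Candidate 2 (19 nt, A=6 T=2 G=6 C=5): GC 11/19 = 57.9% ✓; 3' end GGC has 3 G/C ✓; Tm = 64.9 + 41·(11 − 16.4)/19 = 53.2°C ✓; length 19 ✓ — passes.
Candidate 3 (17 nt, A=7 T=4 G=4 C=2): GC 6/17 = 35.3%, outside 39.4–61.0% ✗; 3' end ATA has 0 G/C, need ≥2 ✗; Tm = 64.9 + 41·(6 − 16.4)/17 = 39.8°C, outside 46.4–55.8°C ✗; length 17 ✓ — fails.

Candidate 2 only.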